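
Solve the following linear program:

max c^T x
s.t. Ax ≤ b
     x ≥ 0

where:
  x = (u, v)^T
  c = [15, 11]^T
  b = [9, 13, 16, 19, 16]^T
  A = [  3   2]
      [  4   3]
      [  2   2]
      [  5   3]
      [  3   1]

Evaluate the objective at each vertex of the feasible region:
  z(0, 0) = 0
  z(3, 0) = 45
  z(1, 3) = 48  ←
  z(0, 4.333) = 47.67
The maximum is at u = 1, v = 3.

u = 1, v = 3, z = 48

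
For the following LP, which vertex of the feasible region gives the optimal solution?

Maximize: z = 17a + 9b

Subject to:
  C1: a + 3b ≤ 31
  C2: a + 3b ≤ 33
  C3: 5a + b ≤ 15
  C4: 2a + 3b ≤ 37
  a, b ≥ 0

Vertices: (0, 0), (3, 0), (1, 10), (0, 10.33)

Evaluate the objective at each vertex of the feasible region:
  z(0, 0) = 0
  z(3, 0) = 51
  z(1, 10) = 107  ←
  z(0, 10.33) = 93
The maximum is at a = 1, b = 10.

(1, 10)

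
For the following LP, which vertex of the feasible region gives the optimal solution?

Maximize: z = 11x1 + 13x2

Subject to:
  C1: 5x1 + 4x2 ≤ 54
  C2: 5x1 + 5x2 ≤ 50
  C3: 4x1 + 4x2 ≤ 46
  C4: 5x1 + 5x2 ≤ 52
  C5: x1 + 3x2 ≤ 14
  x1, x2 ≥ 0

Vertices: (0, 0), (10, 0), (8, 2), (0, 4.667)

Evaluate the objective at each vertex of the feasible region:
  z(0, 0) = 0
  z(10, 0) = 110
  z(8, 2) = 114  ←
  z(0, 4.667) = 60.67
The maximum is at x1 = 8, x2 = 2.

(8, 2)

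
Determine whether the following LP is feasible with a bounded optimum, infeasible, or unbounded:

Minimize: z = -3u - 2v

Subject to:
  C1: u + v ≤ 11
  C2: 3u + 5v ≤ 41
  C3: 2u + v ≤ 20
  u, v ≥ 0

Feasible with a bounded optimal solution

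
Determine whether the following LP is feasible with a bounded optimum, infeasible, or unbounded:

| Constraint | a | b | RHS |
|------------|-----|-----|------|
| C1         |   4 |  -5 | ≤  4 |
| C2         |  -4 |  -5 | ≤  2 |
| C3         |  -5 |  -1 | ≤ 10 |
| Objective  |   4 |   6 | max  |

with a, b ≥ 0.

Unbounded (objective can increase without bound)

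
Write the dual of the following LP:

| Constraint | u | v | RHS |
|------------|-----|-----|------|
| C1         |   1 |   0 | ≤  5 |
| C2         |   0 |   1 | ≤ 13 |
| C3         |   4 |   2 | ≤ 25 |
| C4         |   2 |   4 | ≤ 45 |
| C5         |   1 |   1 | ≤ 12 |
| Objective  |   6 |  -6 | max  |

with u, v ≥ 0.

Primal max cᵀx s.t. Ax ≤ b, x ≥ 0  →  Dual min bᵀy s.t. Aᵀy ≥ c, y ≥ 0.

Minimize: z = 5y1 + 13y2 + 25y3 + 45y4 + 12y5

Subject to:
  y1 + 4y3 + 2y4 + y5 ≥ 6
  y2 + 2y3 + 4y4 + y5 ≥ -6
  y1, y2, y3, y4, y5 ≥ 0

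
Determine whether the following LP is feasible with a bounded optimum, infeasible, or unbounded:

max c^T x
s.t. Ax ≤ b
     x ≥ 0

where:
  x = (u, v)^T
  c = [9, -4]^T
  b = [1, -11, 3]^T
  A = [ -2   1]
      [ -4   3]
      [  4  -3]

Infeasible (no feasible solution exists)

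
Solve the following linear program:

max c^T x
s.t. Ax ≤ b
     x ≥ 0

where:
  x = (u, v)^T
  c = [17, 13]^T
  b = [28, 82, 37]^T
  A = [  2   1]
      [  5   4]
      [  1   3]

Evaluate the objective at each vertex of the feasible region:
  z(0, 0) = 0
  z(14, 0) = 238
  z(10, 8) = 274  ←
  z(8.909, 9.364) = 273.2
  z(0, 12.33) = 160.3
The maximum is at u = 10, v = 8.

u = 10, v = 8, z = 274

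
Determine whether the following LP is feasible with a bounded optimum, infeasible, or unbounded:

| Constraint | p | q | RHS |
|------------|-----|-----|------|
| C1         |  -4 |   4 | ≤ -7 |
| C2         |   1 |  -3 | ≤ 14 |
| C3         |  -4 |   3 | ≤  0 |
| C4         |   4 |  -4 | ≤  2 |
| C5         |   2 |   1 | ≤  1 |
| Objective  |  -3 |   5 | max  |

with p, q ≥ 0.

Infeasible (no feasible solution exists)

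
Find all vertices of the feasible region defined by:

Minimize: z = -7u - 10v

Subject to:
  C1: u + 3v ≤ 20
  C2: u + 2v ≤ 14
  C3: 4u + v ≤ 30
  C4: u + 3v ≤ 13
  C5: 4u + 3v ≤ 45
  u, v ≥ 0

(0, 0), (7.5, 0), (7, 2), (0, 4.333)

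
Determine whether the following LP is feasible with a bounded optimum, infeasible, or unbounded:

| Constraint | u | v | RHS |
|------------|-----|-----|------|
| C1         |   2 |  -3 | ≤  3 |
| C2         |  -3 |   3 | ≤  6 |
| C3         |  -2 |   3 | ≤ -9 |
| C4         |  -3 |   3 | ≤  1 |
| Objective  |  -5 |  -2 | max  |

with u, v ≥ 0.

Infeasible (no feasible solution exists)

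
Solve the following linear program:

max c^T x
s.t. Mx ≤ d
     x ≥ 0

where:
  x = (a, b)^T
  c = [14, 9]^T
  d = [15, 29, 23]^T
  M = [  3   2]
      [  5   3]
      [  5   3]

Evaluate the objective at each vertex of the feasible region:
  z(0, 0) = 0
  z(4.6, 0) = 64.4
  z(1, 6) = 68  ←
  z(0, 7.5) = 67.5
The maximum is at a = 1, b = 6.

a = 1, b = 6, z = 68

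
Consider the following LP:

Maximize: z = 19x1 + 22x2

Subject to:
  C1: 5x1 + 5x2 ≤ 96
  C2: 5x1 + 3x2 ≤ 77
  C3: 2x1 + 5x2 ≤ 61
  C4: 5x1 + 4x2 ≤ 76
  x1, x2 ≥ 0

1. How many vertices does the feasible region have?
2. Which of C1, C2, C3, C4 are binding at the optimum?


1. 4
2. C3, C4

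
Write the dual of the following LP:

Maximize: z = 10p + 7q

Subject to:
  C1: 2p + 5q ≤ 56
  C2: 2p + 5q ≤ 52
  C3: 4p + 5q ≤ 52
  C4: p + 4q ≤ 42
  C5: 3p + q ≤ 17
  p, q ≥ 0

Primal max cᵀx s.t. Ax ≤ b, x ≥ 0  →  Dual min bᵀy s.t. Aᵀy ≥ c, y ≥ 0.

Minimize: z = 56y1 + 52y2 + 52y3 + 42y4 + 17y5

Subject to:
  2y1 + 2y2 + 4y3 + y4 + 3y5 ≥ 10
  5y1 + 5y2 + 5y3 + 4y4 + y5 ≥ 7
  y1, y2, y3, y4, y5 ≥ 0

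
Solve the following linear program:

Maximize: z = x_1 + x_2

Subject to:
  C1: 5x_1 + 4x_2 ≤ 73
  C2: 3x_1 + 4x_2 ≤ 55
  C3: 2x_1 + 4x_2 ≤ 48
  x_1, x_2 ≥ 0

Evaluate the objective at each vertex of the feasible region:
  z(0, 0) = 0
  z(14.6, 0) = 14.6
  z(9, 7) = 16  ←
  z(7, 8.5) = 15.5
  z(0, 12) = 12
The maximum is at x_1 = 9, x_2 = 7.

x_1 = 9, x_2 = 7, z = 16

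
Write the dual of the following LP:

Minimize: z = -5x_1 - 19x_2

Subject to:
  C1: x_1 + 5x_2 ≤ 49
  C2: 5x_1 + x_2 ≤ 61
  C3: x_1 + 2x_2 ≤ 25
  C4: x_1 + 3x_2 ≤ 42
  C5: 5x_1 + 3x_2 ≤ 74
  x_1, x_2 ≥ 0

Primal min cᵀx s.t. Ax ≤ b, x ≥ 0  →  Dual max −bᵀy s.t. Aᵀy ≥ −c, y ≥ 0.

Maximize: z = -49y1 - 61y2 - 25y3 - 42y4 - 74y5

Subject to:
  y1 + 5y2 + y3 + y4 + 5y5 ≥ 5
  5y1 + y2 + 2y3 + 3y4 + 3y5 ≥ 19
  y1, y2, y3, y4, y5 ≥ 0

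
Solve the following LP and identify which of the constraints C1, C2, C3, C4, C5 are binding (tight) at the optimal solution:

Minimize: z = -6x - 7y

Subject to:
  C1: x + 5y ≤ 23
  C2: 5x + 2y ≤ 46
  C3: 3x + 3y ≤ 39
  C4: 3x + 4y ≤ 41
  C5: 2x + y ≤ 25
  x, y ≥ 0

At x = 8, y = 3, compute slack b - a·x for each constraint:
  C1: 23 − 23 = 0  (binding)
  C2: 46 − 46 = 0  (binding)
  C3: 39 − 33 = 6  (slack)
  C4: 41 − 36 = 5  (slack)
  C5: 25 − 19 = 6  (slack)

Optimal: x = 8, y = 3
Binding: C1, C2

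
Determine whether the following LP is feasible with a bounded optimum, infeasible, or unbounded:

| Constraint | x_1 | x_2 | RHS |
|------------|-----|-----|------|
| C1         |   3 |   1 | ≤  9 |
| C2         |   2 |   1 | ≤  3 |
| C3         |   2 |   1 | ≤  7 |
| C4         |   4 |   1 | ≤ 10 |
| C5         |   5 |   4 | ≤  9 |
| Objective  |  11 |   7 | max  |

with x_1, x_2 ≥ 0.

Feasible with a bounded optimal solution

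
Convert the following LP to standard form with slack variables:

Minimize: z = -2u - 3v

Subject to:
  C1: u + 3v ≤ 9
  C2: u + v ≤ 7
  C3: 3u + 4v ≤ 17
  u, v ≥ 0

min z = -2u - 3v

s.t.
  u + 3v + s1 = 9
  u + v + s2 = 7
  3u + 4v + s3 = 17
  u, v, s1, s2, s3 ≥ 0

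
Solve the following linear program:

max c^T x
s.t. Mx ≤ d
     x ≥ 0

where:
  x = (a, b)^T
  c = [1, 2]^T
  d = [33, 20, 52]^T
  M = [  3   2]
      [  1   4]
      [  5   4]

Evaluate the objective at each vertex of the feasible region:
  z(0, 0) = 0
  z(10.4, 0) = 10.4
  z(8, 3) = 14  ←
  z(0, 5) = 10
The maximum is at a = 8, b = 3.

a = 8, b = 3, z = 14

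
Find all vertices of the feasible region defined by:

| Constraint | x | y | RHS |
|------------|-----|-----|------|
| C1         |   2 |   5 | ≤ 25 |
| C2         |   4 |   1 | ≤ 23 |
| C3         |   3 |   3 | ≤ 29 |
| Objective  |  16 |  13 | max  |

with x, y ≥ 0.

(0, 0), (5.75, 0), (5, 3), (0, 5)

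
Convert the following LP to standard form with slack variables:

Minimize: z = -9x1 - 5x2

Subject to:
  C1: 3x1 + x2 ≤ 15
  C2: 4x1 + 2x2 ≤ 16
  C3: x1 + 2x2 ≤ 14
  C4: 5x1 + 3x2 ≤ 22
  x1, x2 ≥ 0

min z = -9x1 - 5x2

s.t.
  3x1 + x2 + s1 = 15
  4x1 + 2x2 + s2 = 16
  x1 + 2x2 + s3 = 14
  5x1 + 3x2 + s4 = 22
  x1, x2, s1, s2, s3, s4 ≥ 0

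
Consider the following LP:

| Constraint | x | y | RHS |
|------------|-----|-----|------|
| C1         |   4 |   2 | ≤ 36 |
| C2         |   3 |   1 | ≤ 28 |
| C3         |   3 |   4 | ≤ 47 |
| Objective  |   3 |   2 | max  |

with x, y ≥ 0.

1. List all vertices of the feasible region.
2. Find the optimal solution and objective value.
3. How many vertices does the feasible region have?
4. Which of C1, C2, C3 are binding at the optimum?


1. (0, 0), (9, 0), (5, 8), (0, 11.75)
2. x = 5, y = 8, z = 31
3. 4
4. C1, C3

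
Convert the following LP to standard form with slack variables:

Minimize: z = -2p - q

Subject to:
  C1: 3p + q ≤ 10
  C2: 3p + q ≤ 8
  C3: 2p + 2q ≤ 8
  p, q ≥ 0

min z = -2p - q

s.t.
  3p + q + s1 = 10
  3p + q + s2 = 8
  2p + 2q + s3 = 8
  p, q, s1, s2, s3 ≥ 0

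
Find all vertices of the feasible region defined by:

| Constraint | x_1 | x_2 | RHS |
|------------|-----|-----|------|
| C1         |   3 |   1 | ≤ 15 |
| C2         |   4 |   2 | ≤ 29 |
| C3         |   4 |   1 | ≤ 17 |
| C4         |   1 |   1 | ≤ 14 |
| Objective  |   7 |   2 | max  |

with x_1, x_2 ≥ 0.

(0, 0), (4.25, 0), (2, 9), (0.5, 13.5), (0, 14)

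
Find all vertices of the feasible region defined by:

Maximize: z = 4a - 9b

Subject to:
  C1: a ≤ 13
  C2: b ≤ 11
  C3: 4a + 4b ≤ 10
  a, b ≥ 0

(0, 0), (2.5, 0), (0, 2.5)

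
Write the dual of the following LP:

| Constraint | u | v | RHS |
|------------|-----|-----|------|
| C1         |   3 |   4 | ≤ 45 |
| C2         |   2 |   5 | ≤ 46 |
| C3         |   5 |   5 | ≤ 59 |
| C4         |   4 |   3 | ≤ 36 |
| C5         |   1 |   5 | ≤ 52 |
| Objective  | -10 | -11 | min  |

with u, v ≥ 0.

Primal min cᵀx s.t. Ax ≤ b, x ≥ 0  →  Dual max −bᵀy s.t. Aᵀy ≥ −c, y ≥ 0.

Maximize: z = -45y1 - 46y2 - 59y3 - 36y4 - 52y5

Subject to:
  3y1 + 2y2 + 5y3 + 4y4 + y5 ≥ 10
  4y1 + 5y2 + 5y3 + 3y4 + 5y5 ≥ 11
  y1, y2, y3, y4, y5 ≥ 0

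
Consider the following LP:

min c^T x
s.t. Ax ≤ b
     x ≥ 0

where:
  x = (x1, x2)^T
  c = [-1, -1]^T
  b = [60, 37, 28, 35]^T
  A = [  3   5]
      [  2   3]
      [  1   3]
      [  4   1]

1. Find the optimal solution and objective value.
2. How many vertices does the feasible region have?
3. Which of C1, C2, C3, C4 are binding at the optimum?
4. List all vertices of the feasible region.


1. x1 = 7, x2 = 7, z = -14
2. 4
3. C3, C4
4. (0, 0), (8.75, 0), (7, 7), (0, 9.333)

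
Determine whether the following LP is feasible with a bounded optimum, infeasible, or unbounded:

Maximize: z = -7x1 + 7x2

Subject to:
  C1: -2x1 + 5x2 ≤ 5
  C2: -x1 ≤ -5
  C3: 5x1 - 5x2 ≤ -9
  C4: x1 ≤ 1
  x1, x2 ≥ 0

Infeasible (no feasible solution exists)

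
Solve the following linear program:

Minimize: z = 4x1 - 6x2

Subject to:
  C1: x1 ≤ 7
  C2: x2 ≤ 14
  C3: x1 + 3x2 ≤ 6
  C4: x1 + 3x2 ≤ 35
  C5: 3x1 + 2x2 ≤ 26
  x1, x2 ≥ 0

Evaluate the objective at each vertex of the feasible region:
  z(0, 0) = 0
  z(6, 0) = 24
  z(0, 2) = -12  ←
The minimum is at x1 = 0, x2 = 2.

x1 = 0, x2 = 2, z = -12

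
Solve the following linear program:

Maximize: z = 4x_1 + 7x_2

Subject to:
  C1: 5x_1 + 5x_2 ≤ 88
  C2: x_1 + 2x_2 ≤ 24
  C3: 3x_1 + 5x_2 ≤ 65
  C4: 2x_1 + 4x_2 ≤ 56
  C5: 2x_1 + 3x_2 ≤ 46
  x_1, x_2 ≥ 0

Evaluate the objective at each vertex of the feasible region:
  z(0, 0) = 0
  z(17.6, 0) = 70.4
  z(11.5, 6.1) = 88.7
  z(10, 7) = 89  ←
  z(0, 12) = 84
The maximum is at x_1 = 10, x_2 = 7.

x_1 = 10, x_2 = 7, z = 89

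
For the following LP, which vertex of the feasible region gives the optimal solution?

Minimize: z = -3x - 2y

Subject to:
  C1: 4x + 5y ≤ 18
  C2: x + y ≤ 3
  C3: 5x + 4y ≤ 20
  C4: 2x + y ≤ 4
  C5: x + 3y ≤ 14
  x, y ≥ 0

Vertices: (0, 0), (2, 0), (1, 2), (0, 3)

Evaluate the objective at each vertex of the feasible region:
  z(0, 0) = 0
  z(2, 0) = -6
  z(1, 2) = -7  ←
  z(0, 3) = -6
The minimum is at x = 1, y = 2.

(1, 2)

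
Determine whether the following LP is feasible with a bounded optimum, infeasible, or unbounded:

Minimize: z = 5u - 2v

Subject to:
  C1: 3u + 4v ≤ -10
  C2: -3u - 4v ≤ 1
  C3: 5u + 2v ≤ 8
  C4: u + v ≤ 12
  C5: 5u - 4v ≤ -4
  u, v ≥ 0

Infeasible (no feasible solution exists)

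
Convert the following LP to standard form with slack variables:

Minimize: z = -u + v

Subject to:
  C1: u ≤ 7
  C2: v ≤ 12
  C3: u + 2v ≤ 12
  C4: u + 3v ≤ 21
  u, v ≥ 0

min z = -u + v

s.t.
  u + s1 = 7
  v + s2 = 12
  u + 2v + s3 = 12
  u + 3v + s4 = 21
  u, v, s1, s2, s3, s4 ≥ 0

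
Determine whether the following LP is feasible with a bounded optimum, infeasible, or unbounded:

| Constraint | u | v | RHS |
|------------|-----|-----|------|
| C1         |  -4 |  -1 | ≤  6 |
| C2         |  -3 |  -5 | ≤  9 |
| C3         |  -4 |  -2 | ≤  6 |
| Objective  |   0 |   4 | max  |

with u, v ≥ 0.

Unbounded (objective can increase without bound)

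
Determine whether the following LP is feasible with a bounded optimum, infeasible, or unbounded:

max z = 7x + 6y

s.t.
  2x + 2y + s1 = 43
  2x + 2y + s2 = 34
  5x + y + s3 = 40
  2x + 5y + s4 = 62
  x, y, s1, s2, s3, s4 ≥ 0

Feasible with a bounded optimal solution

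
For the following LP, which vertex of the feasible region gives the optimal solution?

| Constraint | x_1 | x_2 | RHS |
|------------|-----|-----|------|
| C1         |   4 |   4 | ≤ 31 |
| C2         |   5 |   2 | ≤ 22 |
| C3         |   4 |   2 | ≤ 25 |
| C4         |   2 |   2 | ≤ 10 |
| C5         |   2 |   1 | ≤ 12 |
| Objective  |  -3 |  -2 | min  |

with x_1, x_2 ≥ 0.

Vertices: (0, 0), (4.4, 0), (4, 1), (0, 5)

Evaluate the objective at each vertex of the feasible region:
  z(0, 0) = 0
  z(4.4, 0) = -13.2
  z(4, 1) = -14  ←
  z(0, 5) = -10
The minimum is at x_1 = 4, x_2 = 1.

(4, 1)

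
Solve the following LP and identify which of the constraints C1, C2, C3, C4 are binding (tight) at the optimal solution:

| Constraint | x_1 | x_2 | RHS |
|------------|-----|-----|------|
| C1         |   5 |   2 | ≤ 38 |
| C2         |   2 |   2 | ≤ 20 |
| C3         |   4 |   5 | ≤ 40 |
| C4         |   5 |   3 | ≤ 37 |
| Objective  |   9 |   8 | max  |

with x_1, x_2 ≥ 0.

At x_1 = 5, x_2 = 4, compute slack b - a·x for each constraint:
  C1: 38 − 33 = 5  (slack)
  C2: 20 − 18 = 2  (slack)
  C3: 40 − 40 = 0  (binding)
  C4: 37 − 37 = 0  (binding)

Optimal: x_1 = 5, x_2 = 4
Binding: C3, C4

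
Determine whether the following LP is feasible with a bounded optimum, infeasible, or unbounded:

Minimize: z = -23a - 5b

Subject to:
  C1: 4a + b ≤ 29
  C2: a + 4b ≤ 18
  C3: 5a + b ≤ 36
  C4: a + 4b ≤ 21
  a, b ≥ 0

Feasible with a bounded optimal solution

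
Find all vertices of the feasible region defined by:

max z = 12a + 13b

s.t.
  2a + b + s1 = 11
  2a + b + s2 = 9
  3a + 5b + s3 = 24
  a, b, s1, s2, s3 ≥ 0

(0, 0), (4.5, 0), (3, 3), (0, 4.8)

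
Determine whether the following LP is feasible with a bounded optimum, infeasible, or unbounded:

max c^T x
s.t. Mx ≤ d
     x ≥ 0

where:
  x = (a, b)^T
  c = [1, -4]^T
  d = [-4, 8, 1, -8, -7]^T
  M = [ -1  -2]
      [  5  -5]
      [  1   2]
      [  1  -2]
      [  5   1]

Infeasible (no feasible solution exists)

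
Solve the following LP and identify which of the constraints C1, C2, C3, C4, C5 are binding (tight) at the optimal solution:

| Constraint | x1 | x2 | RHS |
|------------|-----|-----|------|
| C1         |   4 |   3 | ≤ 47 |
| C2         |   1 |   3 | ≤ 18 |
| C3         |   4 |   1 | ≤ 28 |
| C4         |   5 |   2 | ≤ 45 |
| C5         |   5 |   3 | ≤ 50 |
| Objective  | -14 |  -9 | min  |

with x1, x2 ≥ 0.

At x1 = 6, x2 = 4, compute slack b - a·x for each constraint:
  C1: 47 − 36 = 11  (slack)
  C2: 18 − 18 = 0  (binding)
  C3: 28 − 28 = 0  (binding)
  C4: 45 − 38 = 7  (slack)
  C5: 50 − 42 = 8  (slack)

Optimal: x1 = 6, x2 = 4
Binding: C2, C3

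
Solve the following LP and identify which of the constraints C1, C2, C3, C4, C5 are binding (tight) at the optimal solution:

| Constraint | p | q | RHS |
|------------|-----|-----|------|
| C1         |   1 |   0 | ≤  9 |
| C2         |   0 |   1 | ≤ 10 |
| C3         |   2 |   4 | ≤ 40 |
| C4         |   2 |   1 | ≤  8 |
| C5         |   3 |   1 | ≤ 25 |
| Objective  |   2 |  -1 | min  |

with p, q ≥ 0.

At p = 0, q = 8, compute slack b - a·x for each constraint:
  C1: 9 − 0 = 9  (slack)
  C2: 10 − 8 = 2  (slack)
  C3: 40 − 32 = 8  (slack)
  C4: 8 − 8 = 0  (binding)
  C5: 25 − 8 = 17  (slack)

Optimal: p = 0, q = 8
Binding: C4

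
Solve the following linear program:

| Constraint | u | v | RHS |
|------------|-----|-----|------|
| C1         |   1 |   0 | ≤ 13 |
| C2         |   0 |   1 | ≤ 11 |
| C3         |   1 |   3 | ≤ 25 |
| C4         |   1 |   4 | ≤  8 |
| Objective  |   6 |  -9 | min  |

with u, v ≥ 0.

Evaluate the objective at each vertex of the feasible region:
  z(0, 0) = 0
  z(8, 0) = 48
  z(0, 2) = -18  ←
The minimum is at u = 0, v = 2.

u = 0, v = 2, z = -18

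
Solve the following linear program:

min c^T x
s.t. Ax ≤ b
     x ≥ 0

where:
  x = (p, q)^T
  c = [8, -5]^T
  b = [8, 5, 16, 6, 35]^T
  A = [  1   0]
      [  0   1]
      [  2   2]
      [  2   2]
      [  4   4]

Evaluate the objective at each vertex of the feasible region:
  z(0, 0) = 0
  z(3, 0) = 24
  z(0, 3) = -15  ←
The minimum is at p = 0, q = 3.

p = 0, q = 3, z = -15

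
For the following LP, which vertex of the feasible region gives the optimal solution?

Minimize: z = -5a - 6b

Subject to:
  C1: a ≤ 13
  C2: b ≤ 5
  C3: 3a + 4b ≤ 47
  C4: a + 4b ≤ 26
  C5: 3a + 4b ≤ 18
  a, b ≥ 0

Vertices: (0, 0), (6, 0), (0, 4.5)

Evaluate the objective at each vertex of the feasible region:
  z(0, 0) = 0
  z(6, 0) = -30  ←
  z(0, 4.5) = -27
The minimum is at a = 6, b = 0.

(6, 0)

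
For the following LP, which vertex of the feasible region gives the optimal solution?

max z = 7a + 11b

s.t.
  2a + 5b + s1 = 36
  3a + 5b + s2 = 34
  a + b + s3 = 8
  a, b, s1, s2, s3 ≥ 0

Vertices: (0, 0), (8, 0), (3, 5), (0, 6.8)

Evaluate the objective at each vertex of the feasible region:
  z(0, 0) = 0
  z(8, 0) = 56
  z(3, 5) = 76  ←
  z(0, 6.8) = 74.8
The maximum is at a = 3, b = 5.

(3, 5)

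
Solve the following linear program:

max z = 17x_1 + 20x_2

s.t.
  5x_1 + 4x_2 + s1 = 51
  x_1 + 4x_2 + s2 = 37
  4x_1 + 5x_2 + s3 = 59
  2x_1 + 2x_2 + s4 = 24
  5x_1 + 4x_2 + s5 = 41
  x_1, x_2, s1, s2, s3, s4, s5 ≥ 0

Evaluate the objective at each vertex of the feasible region:
  z(0, 0) = 0
  z(8.2, 0) = 139.4
  z(1, 9) = 197  ←
  z(0, 9.25) = 185
The maximum is at x_1 = 1, x_2 = 9.

x_1 = 1, x_2 = 9, z = 197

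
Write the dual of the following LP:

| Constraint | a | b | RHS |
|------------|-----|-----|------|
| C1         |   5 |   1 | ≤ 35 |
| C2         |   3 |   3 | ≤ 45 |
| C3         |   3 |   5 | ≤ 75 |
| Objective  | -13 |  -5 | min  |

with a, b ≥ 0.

Primal min cᵀx s.t. Ax ≤ b, x ≥ 0  →  Dual max −bᵀy s.t. Aᵀy ≥ −c, y ≥ 0.

Maximize: z = -35y1 - 45y2 - 75y3

Subject to:
  5y1 + 3y2 + 3y3 ≥ 13
  y1 + 3y2 + 5y3 ≥ 5
  y1, y2, y3 ≥ 0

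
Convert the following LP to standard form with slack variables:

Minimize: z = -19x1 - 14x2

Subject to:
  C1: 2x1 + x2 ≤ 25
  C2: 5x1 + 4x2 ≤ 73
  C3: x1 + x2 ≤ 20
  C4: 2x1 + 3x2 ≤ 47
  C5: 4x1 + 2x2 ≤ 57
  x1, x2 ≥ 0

min z = -19x1 - 14x2

s.t.
  2x1 + x2 + s1 = 25
  5x1 + 4x2 + s2 = 73
  x1 + x2 + s3 = 20
  2x1 + 3x2 + s4 = 47
  4x1 + 2x2 + s5 = 57
  x1, x2, s1, s2, s3, s4, s5 ≥ 0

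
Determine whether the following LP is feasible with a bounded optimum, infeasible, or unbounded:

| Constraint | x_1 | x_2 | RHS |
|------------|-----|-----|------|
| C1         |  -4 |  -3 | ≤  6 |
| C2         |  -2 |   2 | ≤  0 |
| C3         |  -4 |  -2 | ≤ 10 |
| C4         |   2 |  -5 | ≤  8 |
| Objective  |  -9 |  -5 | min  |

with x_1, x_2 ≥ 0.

Unbounded (objective can decrease without bound)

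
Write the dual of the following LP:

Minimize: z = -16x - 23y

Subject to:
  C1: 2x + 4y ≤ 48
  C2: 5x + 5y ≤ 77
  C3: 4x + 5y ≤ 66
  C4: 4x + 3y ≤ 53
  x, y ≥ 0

Primal min cᵀx s.t. Ax ≤ b, x ≥ 0  →  Dual max −bᵀy s.t. Aᵀy ≥ −c, y ≥ 0.

Maximize: z = -48y1 - 77y2 - 66y3 - 53y4

Subject to:
  2y1 + 5y2 + 4y3 + 4y4 ≥ 16
  4y1 + 5y2 + 5y3 + 3y4 ≥ 23
  y1, y2, y3, y4 ≥ 0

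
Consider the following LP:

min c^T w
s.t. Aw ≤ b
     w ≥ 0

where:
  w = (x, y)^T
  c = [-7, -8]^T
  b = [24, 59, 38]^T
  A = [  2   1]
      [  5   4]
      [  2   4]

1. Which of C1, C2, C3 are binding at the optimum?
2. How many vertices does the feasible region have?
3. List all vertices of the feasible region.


1. C2, C3
2. 4
3. (0, 0), (11.8, 0), (7, 6), (0, 9.5)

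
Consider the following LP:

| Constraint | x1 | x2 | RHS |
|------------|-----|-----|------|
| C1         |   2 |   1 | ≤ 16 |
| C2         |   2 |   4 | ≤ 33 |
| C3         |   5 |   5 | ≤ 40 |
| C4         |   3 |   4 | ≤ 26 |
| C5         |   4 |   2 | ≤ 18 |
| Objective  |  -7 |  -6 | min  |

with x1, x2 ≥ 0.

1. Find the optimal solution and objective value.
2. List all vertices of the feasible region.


1. x1 = 2, x2 = 5, z = -44
2. (0, 0), (4.5, 0), (2, 5), (0, 6.5)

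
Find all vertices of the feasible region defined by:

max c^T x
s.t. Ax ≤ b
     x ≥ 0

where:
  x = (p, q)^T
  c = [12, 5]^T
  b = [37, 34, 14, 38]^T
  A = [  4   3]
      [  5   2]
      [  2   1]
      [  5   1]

(0, 0), (6.8, 0), (6, 2), (2.5, 9), (0, 12.33)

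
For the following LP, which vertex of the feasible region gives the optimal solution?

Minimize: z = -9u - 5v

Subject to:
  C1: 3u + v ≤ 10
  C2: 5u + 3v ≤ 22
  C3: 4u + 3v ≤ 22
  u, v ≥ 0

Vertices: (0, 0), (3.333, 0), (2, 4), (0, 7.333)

Evaluate the objective at each vertex of the feasible region:
  z(0, 0) = 0
  z(3.333, 0) = -30
  z(2, 4) = -38  ←
  z(0, 7.333) = -36.67
The minimum is at u = 2, v = 4.

(2, 4)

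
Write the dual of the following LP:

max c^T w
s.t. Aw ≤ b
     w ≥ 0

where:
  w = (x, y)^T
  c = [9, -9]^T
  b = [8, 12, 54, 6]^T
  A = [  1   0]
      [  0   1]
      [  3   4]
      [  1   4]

Primal max cᵀx s.t. Ax ≤ b, x ≥ 0  →  Dual min bᵀy s.t. Aᵀy ≥ c, y ≥ 0.

Minimize: z = 8y1 + 12y2 + 54y3 + 6y4

Subject to:
  y1 + 3y3 + y4 ≥ 9
  y2 + 4y3 + 4y4 ≥ -9
  y1, y2, y3, y4 ≥ 0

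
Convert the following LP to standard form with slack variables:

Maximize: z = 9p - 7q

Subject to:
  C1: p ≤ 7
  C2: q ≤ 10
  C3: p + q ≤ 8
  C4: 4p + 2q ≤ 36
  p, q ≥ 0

max z = 9p - 7q

s.t.
  p + s1 = 7
  q + s2 = 10
  p + q + s3 = 8
  4p + 2q + s4 = 36
  p, q, s1, s2, s3, s4 ≥ 0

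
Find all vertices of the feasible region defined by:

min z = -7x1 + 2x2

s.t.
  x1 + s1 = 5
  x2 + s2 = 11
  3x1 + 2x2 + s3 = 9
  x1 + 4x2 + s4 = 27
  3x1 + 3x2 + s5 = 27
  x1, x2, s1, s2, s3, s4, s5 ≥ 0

(0, 0), (3, 0), (0, 4.5)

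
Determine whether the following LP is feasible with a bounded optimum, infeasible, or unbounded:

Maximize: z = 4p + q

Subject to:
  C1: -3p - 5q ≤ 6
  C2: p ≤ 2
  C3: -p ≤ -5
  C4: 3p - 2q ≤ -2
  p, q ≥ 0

Infeasible (no feasible solution exists)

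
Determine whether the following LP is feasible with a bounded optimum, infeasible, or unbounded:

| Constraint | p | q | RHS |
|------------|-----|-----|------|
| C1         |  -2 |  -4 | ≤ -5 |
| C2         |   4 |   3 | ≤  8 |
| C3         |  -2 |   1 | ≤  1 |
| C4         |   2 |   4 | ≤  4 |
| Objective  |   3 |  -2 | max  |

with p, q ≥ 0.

Infeasible (no feasible solution exists)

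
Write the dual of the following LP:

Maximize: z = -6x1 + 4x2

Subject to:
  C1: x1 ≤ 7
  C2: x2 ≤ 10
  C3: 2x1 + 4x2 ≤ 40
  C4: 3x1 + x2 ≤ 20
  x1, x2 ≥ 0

Primal max cᵀx s.t. Ax ≤ b, x ≥ 0  →  Dual min bᵀy s.t. Aᵀy ≥ c, y ≥ 0.

Minimize: z = 7y1 + 10y2 + 40y3 + 20y4

Subject to:
  y1 + 2y3 + 3y4 ≥ -6
  y2 + 4y3 + y4 ≥ 4
  y1, y2, y3, y4 ≥ 0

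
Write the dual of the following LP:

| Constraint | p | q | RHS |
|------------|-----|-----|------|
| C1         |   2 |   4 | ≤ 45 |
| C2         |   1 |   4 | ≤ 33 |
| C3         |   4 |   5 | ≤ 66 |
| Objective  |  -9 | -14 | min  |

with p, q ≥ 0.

Primal min cᵀx s.t. Ax ≤ b, x ≥ 0  →  Dual max −bᵀy s.t. Aᵀy ≥ −c, y ≥ 0.

Maximize: z = -45y1 - 33y2 - 66y3

Subject to:
  2y1 + y2 + 4y3 ≥ 9
  4y1 + 4y2 + 5y3 ≥ 14
  y1, y2, y3 ≥ 0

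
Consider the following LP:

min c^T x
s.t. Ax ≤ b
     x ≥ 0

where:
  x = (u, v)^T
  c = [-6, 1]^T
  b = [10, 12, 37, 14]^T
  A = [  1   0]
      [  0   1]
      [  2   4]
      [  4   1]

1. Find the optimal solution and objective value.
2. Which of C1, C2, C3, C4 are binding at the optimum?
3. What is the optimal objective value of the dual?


1. u = 3.5, v = 0, z = -21
2. C4
3. -21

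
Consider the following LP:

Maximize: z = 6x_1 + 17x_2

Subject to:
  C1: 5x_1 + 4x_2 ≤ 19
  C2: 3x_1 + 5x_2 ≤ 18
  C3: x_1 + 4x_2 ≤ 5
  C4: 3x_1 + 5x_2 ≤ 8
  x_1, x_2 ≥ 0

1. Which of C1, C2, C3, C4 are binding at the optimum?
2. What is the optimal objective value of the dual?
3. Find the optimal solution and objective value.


1. C3, C4
2. 23
3. x_1 = 1, x_2 = 1, z = 23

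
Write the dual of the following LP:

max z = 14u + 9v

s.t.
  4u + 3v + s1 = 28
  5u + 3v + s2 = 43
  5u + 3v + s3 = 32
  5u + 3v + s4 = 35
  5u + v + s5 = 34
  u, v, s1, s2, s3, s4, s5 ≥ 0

Primal max cᵀx s.t. Ax ≤ b, x ≥ 0  →  Dual min bᵀy s.t. Aᵀy ≥ c, y ≥ 0.

Minimize: z = 28y1 + 43y2 + 32y3 + 35y4 + 34y5

Subject to:
  4y1 + 5y2 + 5y3 + 5y4 + 5y5 ≥ 14
  3y1 + 3y2 + 3y3 + 3y4 + y5 ≥ 9
  y1, y2, y3, y4, y5 ≥ 0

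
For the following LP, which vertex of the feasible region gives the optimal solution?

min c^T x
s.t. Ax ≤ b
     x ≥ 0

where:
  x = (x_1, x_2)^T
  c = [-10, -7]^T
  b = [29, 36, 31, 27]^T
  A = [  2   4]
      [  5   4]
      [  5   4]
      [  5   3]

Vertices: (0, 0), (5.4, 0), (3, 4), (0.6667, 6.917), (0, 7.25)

Evaluate the objective at each vertex of the feasible region:
  z(0, 0) = 0
  z(5.4, 0) = -54
  z(3, 4) = -58  ←
  z(0.6667, 6.917) = -55.08
  z(0, 7.25) = -50.75
The minimum is at x_1 = 3, x_2 = 4.

(3, 4)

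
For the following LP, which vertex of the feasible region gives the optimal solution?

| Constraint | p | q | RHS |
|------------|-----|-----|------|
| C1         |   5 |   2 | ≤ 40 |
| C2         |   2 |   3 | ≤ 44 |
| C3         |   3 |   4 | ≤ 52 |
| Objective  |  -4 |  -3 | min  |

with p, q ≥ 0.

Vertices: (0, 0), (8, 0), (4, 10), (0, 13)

Evaluate the objective at each vertex of the feasible region:
  z(0, 0) = 0
  z(8, 0) = -32
  z(4, 10) = -46  ←
  z(0, 13) = -39
The minimum is at p = 4, q = 10.

(4, 10)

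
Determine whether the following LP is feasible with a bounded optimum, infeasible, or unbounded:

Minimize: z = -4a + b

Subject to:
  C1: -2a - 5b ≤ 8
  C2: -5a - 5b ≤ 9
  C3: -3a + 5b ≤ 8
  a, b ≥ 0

Unbounded (objective can decrease without bound)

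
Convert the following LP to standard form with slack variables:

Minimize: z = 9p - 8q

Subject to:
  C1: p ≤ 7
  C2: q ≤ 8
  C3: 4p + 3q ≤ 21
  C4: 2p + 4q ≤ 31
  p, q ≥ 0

min z = 9p - 8q

s.t.
  p + s1 = 7
  q + s2 = 8
  4p + 3q + s3 = 21
  2p + 4q + s4 = 31
  p, q, s1, s2, s3, s4 ≥ 0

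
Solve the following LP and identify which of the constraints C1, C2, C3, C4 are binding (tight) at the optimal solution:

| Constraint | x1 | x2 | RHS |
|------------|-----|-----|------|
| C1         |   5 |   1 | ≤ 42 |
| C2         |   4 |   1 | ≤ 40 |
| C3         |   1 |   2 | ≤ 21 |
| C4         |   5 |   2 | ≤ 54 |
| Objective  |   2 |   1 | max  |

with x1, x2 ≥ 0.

At x1 = 7, x2 = 7, compute slack b - a·x for each constraint:
  C1: 42 − 42 = 0  (binding)
  C2: 40 − 35 = 5  (slack)
  C3: 21 − 21 = 0  (binding)
  C4: 54 − 49 = 5  (slack)

Optimal: x1 = 7, x2 = 7
Binding: C1, C3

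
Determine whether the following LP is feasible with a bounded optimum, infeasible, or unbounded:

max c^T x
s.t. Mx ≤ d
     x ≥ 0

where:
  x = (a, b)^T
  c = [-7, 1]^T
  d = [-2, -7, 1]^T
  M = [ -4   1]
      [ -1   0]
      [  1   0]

Infeasible (no feasible solution exists)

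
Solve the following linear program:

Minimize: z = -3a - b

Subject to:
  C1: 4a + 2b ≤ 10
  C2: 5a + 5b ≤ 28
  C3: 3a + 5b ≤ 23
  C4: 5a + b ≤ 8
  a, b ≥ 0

Evaluate the objective at each vertex of the feasible region:
  z(0, 0) = 0
  z(1.6, 0) = -4.8
  z(1, 3) = -6  ←
  z(0.2857, 4.429) = -5.286
  z(0, 4.6) = -4.6
The minimum is at a = 1, b = 3.

a = 1, b = 3, z = -6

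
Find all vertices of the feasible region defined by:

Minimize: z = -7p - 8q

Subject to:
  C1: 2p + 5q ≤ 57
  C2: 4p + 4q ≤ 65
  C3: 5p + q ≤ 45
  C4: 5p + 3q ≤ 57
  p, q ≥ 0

(0, 0), (9, 0), (7.8, 6), (6, 9), (0, 11.4)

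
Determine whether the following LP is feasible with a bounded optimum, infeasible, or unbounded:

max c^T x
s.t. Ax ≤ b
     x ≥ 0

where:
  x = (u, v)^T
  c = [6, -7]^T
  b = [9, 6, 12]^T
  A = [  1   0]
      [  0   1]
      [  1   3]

Feasible with a bounded optimal solution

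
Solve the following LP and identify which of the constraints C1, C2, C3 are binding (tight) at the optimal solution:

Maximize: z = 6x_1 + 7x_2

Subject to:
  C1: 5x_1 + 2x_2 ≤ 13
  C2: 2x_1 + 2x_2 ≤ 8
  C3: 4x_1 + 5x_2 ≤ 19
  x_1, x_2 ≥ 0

At x_1 = 1, x_2 = 3, compute slack b - a·x for each constraint:
  C1: 13 − 11 = 2  (slack)
  C2: 8 − 8 = 0  (binding)
  C3: 19 − 19 = 0  (binding)

Optimal: x_1 = 1, x_2 = 3
Binding: C2, C3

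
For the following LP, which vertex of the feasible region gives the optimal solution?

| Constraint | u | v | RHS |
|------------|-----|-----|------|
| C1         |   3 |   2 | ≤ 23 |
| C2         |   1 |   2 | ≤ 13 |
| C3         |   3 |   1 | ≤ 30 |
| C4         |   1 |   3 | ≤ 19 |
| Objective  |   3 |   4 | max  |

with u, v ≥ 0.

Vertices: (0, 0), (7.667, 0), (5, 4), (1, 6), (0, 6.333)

Evaluate the objective at each vertex of the feasible region:
  z(0, 0) = 0
  z(7.667, 0) = 23
  z(5, 4) = 31  ←
  z(1, 6) = 27
  z(0, 6.333) = 25.33
The maximum is at u = 5, v = 4.

(5, 4)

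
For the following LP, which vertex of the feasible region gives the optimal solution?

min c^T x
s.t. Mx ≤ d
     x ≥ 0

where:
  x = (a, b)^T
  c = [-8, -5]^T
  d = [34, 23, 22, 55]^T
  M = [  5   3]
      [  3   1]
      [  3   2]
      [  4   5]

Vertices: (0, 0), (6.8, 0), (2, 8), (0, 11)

Evaluate the objective at each vertex of the feasible region:
  z(0, 0) = 0
  z(6.8, 0) = -54.4
  z(2, 8) = -56  ←
  z(0, 11) = -55
The minimum is at a = 2, b = 8.

(2, 8)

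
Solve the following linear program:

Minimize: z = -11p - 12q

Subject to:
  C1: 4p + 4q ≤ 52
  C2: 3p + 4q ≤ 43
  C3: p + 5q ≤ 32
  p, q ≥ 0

Evaluate the objective at each vertex of the feasible region:
  z(0, 0) = 0
  z(13, 0) = -143
  z(9, 4) = -147  ←
  z(7.909, 4.818) = -144.8
  z(0, 6.4) = -76.8
The minimum is at p = 9, q = 4.

p = 9, q = 4, z = -147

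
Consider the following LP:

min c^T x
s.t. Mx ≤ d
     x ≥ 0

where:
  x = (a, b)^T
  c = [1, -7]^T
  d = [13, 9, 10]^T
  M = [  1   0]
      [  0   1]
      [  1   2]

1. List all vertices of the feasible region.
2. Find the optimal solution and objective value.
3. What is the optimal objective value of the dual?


1. (0, 0), (10, 0), (0, 5)
2. a = 0, b = 5, z = -35
3. -35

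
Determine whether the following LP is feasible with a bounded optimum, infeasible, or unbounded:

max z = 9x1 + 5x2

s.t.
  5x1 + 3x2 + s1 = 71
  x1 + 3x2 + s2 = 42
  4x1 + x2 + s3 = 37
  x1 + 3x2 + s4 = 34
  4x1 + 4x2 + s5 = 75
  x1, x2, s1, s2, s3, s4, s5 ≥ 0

Feasible with a bounded optimal solution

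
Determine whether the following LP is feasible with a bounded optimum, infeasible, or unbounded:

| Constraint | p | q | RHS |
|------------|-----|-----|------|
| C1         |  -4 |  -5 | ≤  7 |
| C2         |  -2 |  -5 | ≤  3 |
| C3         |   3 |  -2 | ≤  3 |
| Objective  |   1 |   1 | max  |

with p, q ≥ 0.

Unbounded (objective can increase without bound)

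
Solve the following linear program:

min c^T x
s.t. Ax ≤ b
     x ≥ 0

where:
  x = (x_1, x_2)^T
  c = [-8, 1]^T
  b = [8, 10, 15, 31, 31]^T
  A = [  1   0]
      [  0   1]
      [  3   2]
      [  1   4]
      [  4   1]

Evaluate the objective at each vertex of the feasible region:
  z(0, 0) = 0
  z(5, 0) = -40  ←
  z(0, 7.5) = 7.5
The minimum is at x_1 = 5, x_2 = 0.

x_1 = 5, x_2 = 0, z = -40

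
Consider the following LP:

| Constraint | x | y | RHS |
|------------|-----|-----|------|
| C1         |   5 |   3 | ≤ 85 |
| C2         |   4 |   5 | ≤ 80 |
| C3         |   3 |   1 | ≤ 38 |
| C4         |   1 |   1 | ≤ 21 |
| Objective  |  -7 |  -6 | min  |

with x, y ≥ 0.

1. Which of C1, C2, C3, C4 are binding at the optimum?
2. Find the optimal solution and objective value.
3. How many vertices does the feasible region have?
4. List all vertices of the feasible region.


1. C2, C3
2. x = 10, y = 8, z = -118
3. 4
4. (0, 0), (12.67, 0), (10, 8), (0, 16)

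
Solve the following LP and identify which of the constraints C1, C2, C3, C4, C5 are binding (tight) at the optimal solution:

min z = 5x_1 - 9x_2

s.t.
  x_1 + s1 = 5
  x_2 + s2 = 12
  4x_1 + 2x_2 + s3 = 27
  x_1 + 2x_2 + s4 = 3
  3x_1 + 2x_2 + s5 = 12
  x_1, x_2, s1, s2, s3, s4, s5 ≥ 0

At x_1 = 0, x_2 = 1.5, compute slack b - a·x for each constraint:
  C1: 5 − 0 = 5  (slack)
  C2: 12 − 1.5 = 10.5  (slack)
  C3: 27 − 3 = 24  (slack)
  C4: 3 − 3 = 0  (binding)
  C5: 12 − 3 = 9  (slack)

Optimal: x_1 = 0, x_2 = 1.5
Binding: C4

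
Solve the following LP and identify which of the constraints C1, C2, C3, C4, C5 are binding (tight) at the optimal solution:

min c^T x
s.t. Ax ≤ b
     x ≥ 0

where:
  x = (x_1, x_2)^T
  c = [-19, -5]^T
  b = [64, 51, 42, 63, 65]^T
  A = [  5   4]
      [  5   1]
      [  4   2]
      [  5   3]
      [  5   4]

At x_1 = 10, x_2 = 1, compute slack b - a·x for each constraint:
  C1: 64 − 54 = 10  (slack)
  C2: 51 − 51 = 0  (binding)
  C3: 42 − 42 = 0  (binding)
  C4: 63 − 53 = 10  (slack)
  C5: 65 − 54 = 11  (slack)

Optimal: x_1 = 10, x_2 = 1
Binding: C2, C3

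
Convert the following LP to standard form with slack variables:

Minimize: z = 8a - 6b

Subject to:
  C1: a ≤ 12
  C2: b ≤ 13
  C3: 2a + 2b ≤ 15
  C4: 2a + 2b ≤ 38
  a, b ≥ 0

min z = 8a - 6b

s.t.
  a + s1 = 12
  b + s2 = 13
  2a + 2b + s3 = 15
  2a + 2b + s4 = 38
  a, b, s1, s2, s3, s4 ≥ 0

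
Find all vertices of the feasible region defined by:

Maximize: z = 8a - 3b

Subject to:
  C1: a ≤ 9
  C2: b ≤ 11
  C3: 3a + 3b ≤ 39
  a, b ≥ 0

(0, 0), (9, 0), (9, 4), (2, 11), (0, 11)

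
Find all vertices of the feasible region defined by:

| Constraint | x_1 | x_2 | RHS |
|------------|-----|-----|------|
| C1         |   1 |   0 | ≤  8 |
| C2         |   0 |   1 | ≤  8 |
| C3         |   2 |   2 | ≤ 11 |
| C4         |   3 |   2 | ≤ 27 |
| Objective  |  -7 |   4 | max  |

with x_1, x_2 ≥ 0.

(0, 0), (5.5, 0), (0, 5.5)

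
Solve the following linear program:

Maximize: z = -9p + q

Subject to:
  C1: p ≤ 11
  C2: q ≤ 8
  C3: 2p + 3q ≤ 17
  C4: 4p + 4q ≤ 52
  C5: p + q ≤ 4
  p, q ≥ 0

Evaluate the objective at each vertex of the feasible region:
  z(0, 0) = 0
  z(4, 0) = -36
  z(0, 4) = 4  ←
The maximum is at p = 0, q = 4.

p = 0, q = 4, z = 4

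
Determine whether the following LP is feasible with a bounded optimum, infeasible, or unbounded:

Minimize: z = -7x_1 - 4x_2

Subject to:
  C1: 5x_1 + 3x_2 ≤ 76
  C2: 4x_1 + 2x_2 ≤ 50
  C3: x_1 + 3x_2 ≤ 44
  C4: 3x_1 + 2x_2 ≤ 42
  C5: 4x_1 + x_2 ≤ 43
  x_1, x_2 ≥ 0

Feasible with a bounded optimal solution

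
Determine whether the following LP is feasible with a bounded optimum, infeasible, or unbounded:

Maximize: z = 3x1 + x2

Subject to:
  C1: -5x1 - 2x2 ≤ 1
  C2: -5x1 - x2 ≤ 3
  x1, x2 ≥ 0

Unbounded (objective can increase without bound)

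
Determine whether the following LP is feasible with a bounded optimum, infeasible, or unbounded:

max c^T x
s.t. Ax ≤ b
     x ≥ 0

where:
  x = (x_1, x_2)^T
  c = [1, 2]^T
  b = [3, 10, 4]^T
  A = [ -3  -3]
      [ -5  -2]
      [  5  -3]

Unbounded (objective can increase without bound)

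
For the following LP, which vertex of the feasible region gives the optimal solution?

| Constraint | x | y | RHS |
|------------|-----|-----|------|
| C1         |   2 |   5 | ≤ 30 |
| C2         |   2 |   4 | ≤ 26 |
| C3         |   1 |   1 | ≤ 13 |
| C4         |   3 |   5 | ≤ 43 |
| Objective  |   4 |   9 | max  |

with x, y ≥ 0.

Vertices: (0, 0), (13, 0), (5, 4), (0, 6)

Evaluate the objective at each vertex of the feasible region:
  z(0, 0) = 0
  z(13, 0) = 52
  z(5, 4) = 56  ←
  z(0, 6) = 54
The maximum is at x = 5, y = 4.

(5, 4)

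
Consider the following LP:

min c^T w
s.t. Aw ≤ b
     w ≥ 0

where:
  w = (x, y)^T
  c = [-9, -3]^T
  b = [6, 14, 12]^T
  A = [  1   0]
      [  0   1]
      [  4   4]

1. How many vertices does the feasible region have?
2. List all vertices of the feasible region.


1. 3
2. (0, 0), (3, 0), (0, 3)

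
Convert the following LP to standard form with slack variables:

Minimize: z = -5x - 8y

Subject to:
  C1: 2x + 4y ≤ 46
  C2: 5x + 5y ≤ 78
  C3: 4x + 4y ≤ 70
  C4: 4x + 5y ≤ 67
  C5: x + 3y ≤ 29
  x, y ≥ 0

min z = -5x - 8y

s.t.
  2x + 4y + s1 = 46
  5x + 5y + s2 = 78
  4x + 4y + s3 = 70
  4x + 5y + s4 = 67
  x + 3y + s5 = 29
  x, y, s1, s2, s3, s4, s5 ≥ 0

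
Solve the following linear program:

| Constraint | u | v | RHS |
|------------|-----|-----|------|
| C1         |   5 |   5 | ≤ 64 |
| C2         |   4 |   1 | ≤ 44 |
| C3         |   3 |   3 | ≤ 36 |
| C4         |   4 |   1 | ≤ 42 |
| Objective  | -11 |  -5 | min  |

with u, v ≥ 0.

Evaluate the objective at each vertex of the feasible region:
  z(0, 0) = 0
  z(10.5, 0) = -115.5
  z(10, 2) = -120  ←
  z(0, 12) = -60
The minimum is at u = 10, v = 2.

u = 10, v = 2, z = -120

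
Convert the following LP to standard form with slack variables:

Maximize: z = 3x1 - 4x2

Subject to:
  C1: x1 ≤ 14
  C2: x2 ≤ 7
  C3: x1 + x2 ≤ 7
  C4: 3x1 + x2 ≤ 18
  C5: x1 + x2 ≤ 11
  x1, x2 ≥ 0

max z = 3x1 - 4x2

s.t.
  x1 + s1 = 14
  x2 + s2 = 7
  x1 + x2 + s3 = 7
  3x1 + x2 + s4 = 18
  x1 + x2 + s5 = 11
  x1, x2, s1, s2, s3, s4, s5 ≥ 0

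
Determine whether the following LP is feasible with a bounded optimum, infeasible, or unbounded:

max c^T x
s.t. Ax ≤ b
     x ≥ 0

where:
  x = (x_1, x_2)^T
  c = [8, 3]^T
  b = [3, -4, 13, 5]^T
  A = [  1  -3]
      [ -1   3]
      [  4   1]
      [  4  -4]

Infeasible (no feasible solution exists)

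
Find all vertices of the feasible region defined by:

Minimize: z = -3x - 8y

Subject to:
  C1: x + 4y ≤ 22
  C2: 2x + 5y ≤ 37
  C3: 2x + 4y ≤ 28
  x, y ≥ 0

(0, 0), (14, 0), (6, 4), (0, 5.5)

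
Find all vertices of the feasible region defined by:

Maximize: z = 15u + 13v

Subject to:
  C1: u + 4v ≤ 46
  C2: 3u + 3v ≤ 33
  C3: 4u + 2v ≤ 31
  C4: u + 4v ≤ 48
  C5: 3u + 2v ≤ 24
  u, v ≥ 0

(0, 0), (7.75, 0), (7, 1.5), (2, 9), (0, 11)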